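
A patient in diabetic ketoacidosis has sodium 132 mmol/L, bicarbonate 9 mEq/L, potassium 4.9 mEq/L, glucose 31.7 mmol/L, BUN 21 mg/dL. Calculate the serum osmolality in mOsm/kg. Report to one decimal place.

Calculated osmolality = 2·Na + glucose + BUN/2.8
= 2·132 + 31.7 + 21/2.8
= 264 + 31.70 + 7.50
= 303.2 mOsm/kg

303.2 mOsm/kg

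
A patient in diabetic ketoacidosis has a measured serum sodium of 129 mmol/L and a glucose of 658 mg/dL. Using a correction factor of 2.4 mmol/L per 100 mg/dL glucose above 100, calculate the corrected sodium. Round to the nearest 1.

Corrected Na = measured Na + 2.4 · (glucose − 100)/100
= 129 + 2.4 · (658 − 100)/100
= 129 + 13.4
= 142.4 mmol/L

142 mmol/L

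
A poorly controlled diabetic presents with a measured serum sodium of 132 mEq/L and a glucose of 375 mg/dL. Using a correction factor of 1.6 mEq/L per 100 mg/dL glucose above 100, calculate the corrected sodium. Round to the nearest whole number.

Corrected Na = measured Na + 1.6 · (glucose − 100)/100
= 132 + 1.6 · (375 − 100)/100
= 132 + 4.4
= 136.4 mEq/L

136 mEq/L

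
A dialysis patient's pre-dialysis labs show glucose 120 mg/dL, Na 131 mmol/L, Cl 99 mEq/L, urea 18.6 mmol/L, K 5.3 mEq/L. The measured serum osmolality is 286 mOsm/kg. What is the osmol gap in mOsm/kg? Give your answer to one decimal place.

Calculated osmolality = 2·Na + glucose/18 + urea
= 2·131 + 120/18 + 18.6
= 262 + 6.67 + 18.60
= 287.27 mOsm/kg ≈ 287.3 mOsm/kg
Osmolar gap = measured − calculated = 286 − 287.3 = -1.3 mOsm/kg

-1.3 mOsm/kg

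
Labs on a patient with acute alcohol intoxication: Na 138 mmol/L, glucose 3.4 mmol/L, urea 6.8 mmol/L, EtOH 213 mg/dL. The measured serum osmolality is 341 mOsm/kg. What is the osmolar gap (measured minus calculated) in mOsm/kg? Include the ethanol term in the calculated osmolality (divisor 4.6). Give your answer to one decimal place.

8.5 mOsm/kg

Calculated osmolality = 2·Na + glucose + urea + ethanol/4.6
= 2·138 + 3.4 + 6.8 + 213/4.6
= 276 + 3.40 + 6.80 + 46.30
= 332.5 mOsm/kg ≈ 332.5 mOsm/kg
Osmolar gap = measured − calculated = 341 − 332.5 = 8.5 mOsm/kg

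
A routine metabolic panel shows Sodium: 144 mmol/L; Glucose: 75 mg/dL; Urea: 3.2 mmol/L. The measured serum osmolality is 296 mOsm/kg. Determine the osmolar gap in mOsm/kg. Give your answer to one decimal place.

0.6 mOsm/kg

Calculated osmolality = 2·Na + glucose/18 + urea
= 2·144 + 75/18 + 3.2
= 288 + 4.17 + 3.20
= 295.37 mOsm/kg ≈ 295.4 mOsm/kg
Osmolar gap = measured − calculated = 296 − 295.4 = 0.6 mOsm/kg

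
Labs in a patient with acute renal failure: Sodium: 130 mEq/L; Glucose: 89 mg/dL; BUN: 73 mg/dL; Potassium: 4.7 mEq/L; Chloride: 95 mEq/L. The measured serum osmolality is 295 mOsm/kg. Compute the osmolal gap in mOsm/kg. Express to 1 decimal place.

4.0 mOsm/kg

Calculated osmolality = 2·Na + glucose/18 + BUN/2.8
= 2·130 + 89/18 + 73/2.8
= 260 + 4.94 + 26.07
= 291.01 mOsm/kg ≈ 291.0 mOsm/kg
Osmolar gap = measured − calculated = 295 − 291.0 = 4.0 mOsm/kg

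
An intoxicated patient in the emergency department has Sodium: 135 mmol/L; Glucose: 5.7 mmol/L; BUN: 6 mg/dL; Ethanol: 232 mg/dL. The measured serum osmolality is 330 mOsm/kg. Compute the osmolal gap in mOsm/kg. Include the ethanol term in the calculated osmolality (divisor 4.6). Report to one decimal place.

Calculated osmolality = 2·Na + glucose + BUN/2.8 + ethanol/4.6
= 2·135 + 5.7 + 6/2.8 + 232/4.6
= 270 + 5.70 + 2.14 + 50.43
= 328.27 mOsm/kg ≈ 328.3 mOsm/kg
Osmolar gap = measured − calculated = 330 − 328.3 = 1.7 mOsm/kg

1.7 mOsm/kg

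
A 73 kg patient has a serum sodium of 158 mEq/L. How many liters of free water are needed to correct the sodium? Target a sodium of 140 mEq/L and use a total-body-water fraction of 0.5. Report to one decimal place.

TBW = 0.5 · 73 = 36.5 L
Free water deficit = TBW · (Na/140 − 1)
= 36.5 · (158/140 − 1)
= 36.5 · 0.1286
= 4.69 L

4.7 L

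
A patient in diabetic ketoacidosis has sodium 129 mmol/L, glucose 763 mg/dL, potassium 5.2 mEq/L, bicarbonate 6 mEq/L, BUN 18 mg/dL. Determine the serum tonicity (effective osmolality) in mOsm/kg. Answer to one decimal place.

300.4 mOsm/kg

Effective osmolality excludes urea (freely permeant across cell membranes):
2·Na + glucose/18
= 2·129 + 763/18
= 258 + 42.39
= 300.39 mOsm/kg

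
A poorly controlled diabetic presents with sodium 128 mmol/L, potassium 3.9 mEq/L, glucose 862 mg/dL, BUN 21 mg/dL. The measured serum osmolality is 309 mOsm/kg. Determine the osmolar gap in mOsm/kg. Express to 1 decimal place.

Calculated osmolality = 2·Na + glucose/18 + BUN/2.8
= 2·128 + 862/18 + 21/2.8
= 256 + 47.89 + 7.50
= 311.39 mOsm/kg ≈ 311.4 mOsm/kg
Osmolar gap = measured − calculated = 309 − 311.4 = -2.4 mOsm/kg

-2.4 mOsm/kg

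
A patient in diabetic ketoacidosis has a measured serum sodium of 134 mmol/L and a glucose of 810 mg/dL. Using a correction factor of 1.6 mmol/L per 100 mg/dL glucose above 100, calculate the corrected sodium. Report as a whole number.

145 mmol/L

Corrected Na = measured Na + 1.6 · (glucose − 100)/100
= 134 + 1.6 · (810 − 100)/100
= 134 + 11.4
= 145.4 mmol/L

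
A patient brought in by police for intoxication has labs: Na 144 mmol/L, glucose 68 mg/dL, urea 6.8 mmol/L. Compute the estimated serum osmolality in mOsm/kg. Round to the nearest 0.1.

Calculated osmolality = 2·Na + glucose/18 + urea
= 2·144 + 68/18 + 6.8
= 288 + 3.78 + 6.80
= 298.58 mOsm/kg

298.6 mOsm/kg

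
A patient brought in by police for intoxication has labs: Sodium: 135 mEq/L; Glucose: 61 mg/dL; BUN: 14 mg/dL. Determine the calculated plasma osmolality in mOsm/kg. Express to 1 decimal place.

Calculated osmolality = 2·Na + glucose/18 + BUN/2.8
= 2·135 + 61/18 + 14/2.8
= 270 + 3.39 + 5
= 278.39 mOsm/kg

278.4 mOsm/kg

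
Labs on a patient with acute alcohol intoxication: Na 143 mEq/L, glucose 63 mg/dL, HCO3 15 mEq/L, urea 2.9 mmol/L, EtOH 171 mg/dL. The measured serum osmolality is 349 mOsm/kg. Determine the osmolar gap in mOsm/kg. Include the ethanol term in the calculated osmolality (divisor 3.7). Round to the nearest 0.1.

Calculated osmolality = 2·Na + glucose/18 + urea + ethanol/3.7
= 2·143 + 63/18 + 2.9 + 171/3.7
= 286 + 3.50 + 2.90 + 46.22
= 338.62 mOsm/kg ≈ 338.6 mOsm/kg
Osmolar gap = measured − calculated = 349 − 338.6 = 10.4 mOsm/kg

10.4 mOsm/kg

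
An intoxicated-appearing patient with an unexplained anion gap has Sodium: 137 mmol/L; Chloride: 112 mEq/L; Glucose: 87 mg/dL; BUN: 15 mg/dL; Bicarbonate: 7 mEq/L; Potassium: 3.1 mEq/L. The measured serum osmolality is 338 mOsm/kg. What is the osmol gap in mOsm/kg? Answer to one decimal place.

Calculated osmolality = 2·Na + glucose/18 + BUN/2.8
= 2·137 + 87/18 + 15/2.8
= 274 + 4.83 + 5.36
= 284.19 mOsm/kg ≈ 284.2 mOsm/kg
Osmolar gap = measured − calculated = 338 − 284.2 = 53.8 mOsm/kg

53.8 mOsm/kg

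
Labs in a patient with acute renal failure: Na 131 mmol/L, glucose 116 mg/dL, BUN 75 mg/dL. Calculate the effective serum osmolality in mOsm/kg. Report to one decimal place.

268.4 mOsm/kg

Effective osmolality excludes urea (freely permeant across cell membranes):
2·Na + glucose/18
= 2·131 + 116/18
= 262 + 6.44
= 268.44 mOsm/kg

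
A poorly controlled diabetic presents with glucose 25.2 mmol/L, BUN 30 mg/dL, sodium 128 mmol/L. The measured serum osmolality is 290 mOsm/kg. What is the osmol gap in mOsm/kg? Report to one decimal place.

Calculated osmolality = 2·Na + glucose + BUN/2.8
= 2·128 + 25.2 + 30/2.8
= 256 + 25.20 + 10.71
= 291.91 mOsm/kg ≈ 291.9 mOsm/kg
Osmolar gap = measured − calculated = 290 − 291.9 = -1.9 mOsm/kg

-1.9 mOsm/kg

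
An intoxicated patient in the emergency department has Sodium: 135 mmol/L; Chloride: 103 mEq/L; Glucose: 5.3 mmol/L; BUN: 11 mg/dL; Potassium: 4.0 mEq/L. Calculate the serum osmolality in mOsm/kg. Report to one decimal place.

279.2 mOsm/kg

Calculated osmolality = 2·Na + glucose + BUN/2.8
= 2·135 + 5.3 + 11/2.8
= 270 + 5.30 + 3.93
= 279.23 mOsm/kg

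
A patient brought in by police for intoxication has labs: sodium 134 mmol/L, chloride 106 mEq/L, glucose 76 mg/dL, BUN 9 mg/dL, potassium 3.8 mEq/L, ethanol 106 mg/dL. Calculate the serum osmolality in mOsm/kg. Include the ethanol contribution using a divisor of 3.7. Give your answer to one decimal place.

304.1 mOsm/kg

Calculated osmolality = 2·Na + glucose/18 + BUN/2.8 + ethanol/3.7
= 2·134 + 76/18 + 9/2.8 + 106/3.7
= 268 + 4.22 + 3.21 + 28.65
= 304.08 mOsm/kg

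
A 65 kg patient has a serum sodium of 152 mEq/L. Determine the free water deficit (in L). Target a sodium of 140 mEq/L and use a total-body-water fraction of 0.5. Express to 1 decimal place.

2.8 L

TBW = 0.5 · 65 = 32.5 L
Free water deficit = TBW · (Na/140 − 1)
= 32.5 · (152/140 − 1)
= 32.5 · 0.0857
= 2.79 L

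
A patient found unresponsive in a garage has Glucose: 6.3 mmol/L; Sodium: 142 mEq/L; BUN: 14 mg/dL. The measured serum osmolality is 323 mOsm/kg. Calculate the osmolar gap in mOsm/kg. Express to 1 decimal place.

27.7 mOsm/kg

Calculated osmolality = 2·Na + glucose + BUN/2.8
= 2·142 + 6.3 + 14/2.8
= 284 + 6.30 + 5
= 295.3 mOsm/kg ≈ 295.3 mOsm/kg
Osmolar gap = measured − calculated = 323 − 295.3 = 27.7 mOsm/kg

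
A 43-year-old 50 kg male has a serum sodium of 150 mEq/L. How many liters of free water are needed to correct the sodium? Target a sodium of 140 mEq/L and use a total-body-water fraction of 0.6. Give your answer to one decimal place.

TBW = 0.6 · 50 = 30 L
Free water deficit = TBW · (Na/140 − 1)
= 30 · (150/140 − 1)
= 30 · 0.0714
= 2.14 L

2.1 L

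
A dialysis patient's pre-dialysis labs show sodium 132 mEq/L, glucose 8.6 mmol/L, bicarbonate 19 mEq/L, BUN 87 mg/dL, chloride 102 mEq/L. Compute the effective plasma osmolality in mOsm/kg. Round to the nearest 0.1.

Effective osmolality excludes urea (freely permeant across cell membranes):
2·Na + glucose
= 2·132 + 8.6
= 264 + 8.6
= 272.6 mOsm/kg

272.6 mOsm/kg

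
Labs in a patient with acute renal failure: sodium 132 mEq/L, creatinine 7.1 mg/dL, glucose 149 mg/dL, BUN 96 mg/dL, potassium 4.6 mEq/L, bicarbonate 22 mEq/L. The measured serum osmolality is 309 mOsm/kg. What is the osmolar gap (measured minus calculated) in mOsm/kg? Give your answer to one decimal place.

Calculated osmolality = 2·Na + glucose/18 + BUN/2.8
= 2·132 + 149/18 + 96/2.8
= 264 + 8.28 + 34.29
= 306.57 mOsm/kg ≈ 306.6 mOsm/kg
Osmolar gap = measured − calculated = 309 − 306.6 = 2.4 mOsm/kg

2.4 mOsm/kg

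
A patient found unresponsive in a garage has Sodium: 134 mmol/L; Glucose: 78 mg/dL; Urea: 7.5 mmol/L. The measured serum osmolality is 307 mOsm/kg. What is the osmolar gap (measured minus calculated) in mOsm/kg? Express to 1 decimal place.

Calculated osmolality = 2·Na + glucose/18 + urea
= 2·134 + 78/18 + 7.5
= 268 + 4.33 + 7.50
= 279.83 mOsm/kg ≈ 279.8 mOsm/kg
Osmolar gap = measured − calculated = 307 − 279.8 = 27.2 mOsm/kg

27.2 mOsm/kg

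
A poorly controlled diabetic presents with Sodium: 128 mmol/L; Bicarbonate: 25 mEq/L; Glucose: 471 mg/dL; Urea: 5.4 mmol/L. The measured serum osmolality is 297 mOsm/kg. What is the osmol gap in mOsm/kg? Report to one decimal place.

Calculated osmolality = 2·Na + glucose/18 + urea
= 2·128 + 471/18 + 5.4
= 256 + 26.17 + 5.40
= 287.57 mOsm/kg ≈ 287.6 mOsm/kg
Osmolar gap = measured − calculated = 297 − 287.6 = 9.4 mOsm/kg

9.4 mOsm/kg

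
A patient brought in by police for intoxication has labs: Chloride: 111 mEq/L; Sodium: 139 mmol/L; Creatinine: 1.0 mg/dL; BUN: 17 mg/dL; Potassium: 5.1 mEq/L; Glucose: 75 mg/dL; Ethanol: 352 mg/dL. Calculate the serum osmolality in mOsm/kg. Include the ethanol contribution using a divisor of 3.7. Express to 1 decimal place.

383.4 mOsm/kg

Calculated osmolality = 2·Na + glucose/18 + BUN/2.8 + ethanol/3.7
= 2·139 + 75/18 + 17/2.8 + 352/3.7
= 278 + 4.17 + 6.07 + 95.14
= 383.38 mOsm/kg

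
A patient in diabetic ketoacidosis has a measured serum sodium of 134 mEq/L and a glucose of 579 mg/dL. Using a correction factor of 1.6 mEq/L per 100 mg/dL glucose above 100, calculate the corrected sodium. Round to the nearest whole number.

142 mEq/L

Corrected Na = measured Na + 1.6 · (glucose − 100)/100
= 134 + 1.6 · (579 − 100)/100
= 134 + 7.7
= 141.7 mEq/L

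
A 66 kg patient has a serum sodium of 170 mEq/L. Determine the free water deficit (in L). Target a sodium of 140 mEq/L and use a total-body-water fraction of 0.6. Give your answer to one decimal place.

8.5 L

TBW = 0.6 · 66 = 39.6 L
Free water deficit = TBW · (Na/140 − 1)
= 39.6 · (170/140 − 1)
= 39.6 · 0.2143
= 8.49 L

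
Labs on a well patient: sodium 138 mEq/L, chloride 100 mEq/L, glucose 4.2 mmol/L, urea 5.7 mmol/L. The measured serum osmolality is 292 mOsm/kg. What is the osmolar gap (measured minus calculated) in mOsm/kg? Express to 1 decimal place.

Calculated osmolality = 2·Na + glucose + urea
= 2·138 + 4.2 + 5.7
= 276 + 4.20 + 5.70
= 285.9 mOsm/kg ≈ 285.9 mOsm/kg
Osmolar gap = measured − calculated = 292 − 285.9 = 6.1 mOsm/kg

6.1 mOsm/kg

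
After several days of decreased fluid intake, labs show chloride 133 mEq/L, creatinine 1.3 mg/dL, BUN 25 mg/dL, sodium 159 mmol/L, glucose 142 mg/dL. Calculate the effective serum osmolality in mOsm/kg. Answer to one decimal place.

325.9 mOsm/kg

Effective osmolality excludes urea (freely permeant across cell membranes):
2·Na + glucose/18
= 2·159 + 142/18
= 318 + 7.89
= 325.89 mOsm/kg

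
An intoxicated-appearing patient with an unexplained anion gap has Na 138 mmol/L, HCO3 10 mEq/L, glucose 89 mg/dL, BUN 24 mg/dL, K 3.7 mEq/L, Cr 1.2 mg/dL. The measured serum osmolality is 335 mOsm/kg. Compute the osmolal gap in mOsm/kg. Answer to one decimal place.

Calculated osmolality = 2·Na + glucose/18 + BUN/2.8
= 2·138 + 89/18 + 24/2.8
= 276 + 4.94 + 8.57
= 289.51 mOsm/kg ≈ 289.5 mOsm/kg
Osmolar gap = measured − calculated = 335 − 289.5 = 45.5 mOsm/kg

45.5 mOsm/kg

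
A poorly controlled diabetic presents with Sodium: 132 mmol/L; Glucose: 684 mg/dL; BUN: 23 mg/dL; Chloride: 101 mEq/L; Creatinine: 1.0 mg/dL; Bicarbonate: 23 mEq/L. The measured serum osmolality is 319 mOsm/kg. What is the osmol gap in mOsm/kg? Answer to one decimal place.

8.8 mOsm/kg

Calculated osmolality = 2·Na + glucose/18 + BUN/2.8
= 2·132 + 684/18 + 23/2.8
= 264 + 38 + 8.21
= 310.21 mOsm/kg ≈ 310.2 mOsm/kg
Osmolar gap = measured − calculated = 319 − 310.2 = 8.8 mOsm/kg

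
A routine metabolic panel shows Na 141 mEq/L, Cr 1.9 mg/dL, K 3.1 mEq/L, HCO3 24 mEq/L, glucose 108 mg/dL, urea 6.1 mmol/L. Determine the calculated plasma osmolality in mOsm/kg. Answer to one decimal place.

Calculated osmolality = 2·Na + glucose/18 + urea
= 2·141 + 108/18 + 6.1
= 282 + 6 + 6.10
= 294.1 mOsm/kg

294.1 mOsm/kg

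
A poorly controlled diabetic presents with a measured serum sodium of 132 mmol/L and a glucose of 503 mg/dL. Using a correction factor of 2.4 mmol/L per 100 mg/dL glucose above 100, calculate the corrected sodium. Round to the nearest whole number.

Corrected Na = measured Na + 2.4 · (glucose − 100)/100
= 132 + 2.4 · (503 − 100)/100
= 132 + 9.7
= 141.7 mmol/L

142 mmol/L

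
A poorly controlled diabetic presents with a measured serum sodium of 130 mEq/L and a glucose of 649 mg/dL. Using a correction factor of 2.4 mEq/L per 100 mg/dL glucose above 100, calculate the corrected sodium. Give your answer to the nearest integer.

143 mEq/L

Corrected Na = measured Na + 2.4 · (glucose − 100)/100
= 130 + 2.4 · (649 − 100)/100
= 130 + 13.2
= 143.2 mEq/L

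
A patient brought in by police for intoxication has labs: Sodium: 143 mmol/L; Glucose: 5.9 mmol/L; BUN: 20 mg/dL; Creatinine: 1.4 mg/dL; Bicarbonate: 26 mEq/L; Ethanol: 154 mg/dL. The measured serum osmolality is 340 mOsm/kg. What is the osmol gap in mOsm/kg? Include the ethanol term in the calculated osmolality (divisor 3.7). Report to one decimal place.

Calculated osmolality = 2·Na + glucose + BUN/2.8 + ethanol/3.7
= 2·143 + 5.9 + 20/2.8 + 154/3.7
= 286 + 5.90 + 7.14 + 41.62
= 340.66 mOsm/kg ≈ 340.7 mOsm/kg
Osmolar gap = measured − calculated = 340 − 340.7 = -0.7 mOsm/kg

-0.7 mOsm/kg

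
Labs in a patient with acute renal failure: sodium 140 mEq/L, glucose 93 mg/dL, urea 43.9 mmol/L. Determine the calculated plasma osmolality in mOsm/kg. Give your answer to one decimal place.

329.1 mOsm/kg

Calculated osmolality = 2·Na + glucose/18 + urea
= 2·140 + 93/18 + 43.9
= 280 + 5.17 + 43.90
= 329.07 mOsm/kg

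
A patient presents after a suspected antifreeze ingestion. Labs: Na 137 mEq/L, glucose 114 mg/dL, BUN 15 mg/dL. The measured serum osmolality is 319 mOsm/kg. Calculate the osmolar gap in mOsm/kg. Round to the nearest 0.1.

Calculated osmolality = 2·Na + glucose/18 + BUN/2.8
= 2·137 + 114/18 + 15/2.8
= 274 + 6.33 + 5.36
= 285.69 mOsm/kg ≈ 285.7 mOsm/kg
Osmolar gap = measured − calculated = 319 − 285.7 = 33.3 mOsm/kg

33.3 mOsm/kg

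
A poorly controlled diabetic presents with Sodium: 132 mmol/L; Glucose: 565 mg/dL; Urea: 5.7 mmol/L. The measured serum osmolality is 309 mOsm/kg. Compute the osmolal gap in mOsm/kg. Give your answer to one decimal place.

7.9 mOsm/kg

Calculated osmolality = 2·Na + glucose/18 + urea
= 2·132 + 565/18 + 5.7
= 264 + 31.39 + 5.70
= 301.09 mOsm/kg ≈ 301.1 mOsm/kg
Osmolar gap = measured − calculated = 309 − 301.1 = 7.9 mOsm/kg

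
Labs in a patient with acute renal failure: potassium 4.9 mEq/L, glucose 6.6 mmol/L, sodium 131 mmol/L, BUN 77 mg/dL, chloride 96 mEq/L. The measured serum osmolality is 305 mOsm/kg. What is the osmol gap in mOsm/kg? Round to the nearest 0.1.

8.9 mOsm/kg

Calculated osmolality = 2·Na + glucose + BUN/2.8
= 2·131 + 6.6 + 77/2.8
= 262 + 6.60 + 27.50
= 296.1 mOsm/kg ≈ 296.1 mOsm/kg
Osmolar gap = measured − calculated = 305 − 296.1 = 8.9 mOsm/kg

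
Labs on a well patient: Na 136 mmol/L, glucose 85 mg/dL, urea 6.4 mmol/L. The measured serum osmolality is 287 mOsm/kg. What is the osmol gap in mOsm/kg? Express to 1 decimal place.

3.9 mOsm/kg

Calculated osmolality = 2·Na + glucose/18 + urea
= 2·136 + 85/18 + 6.4
= 272 + 4.72 + 6.40
= 283.12 mOsm/kg ≈ 283.1 mOsm/kg
Osmolar gap = measured − calculated = 287 − 283.1 = 3.9 mOsm/kg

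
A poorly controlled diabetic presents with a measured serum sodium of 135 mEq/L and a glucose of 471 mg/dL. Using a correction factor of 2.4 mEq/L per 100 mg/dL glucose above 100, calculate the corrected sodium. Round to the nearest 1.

Corrected Na = measured Na + 2.4 · (glucose − 100)/100
= 135 + 2.4 · (471 − 100)/100
= 135 + 8.9
= 143.9 mEq/L

144 mEq/L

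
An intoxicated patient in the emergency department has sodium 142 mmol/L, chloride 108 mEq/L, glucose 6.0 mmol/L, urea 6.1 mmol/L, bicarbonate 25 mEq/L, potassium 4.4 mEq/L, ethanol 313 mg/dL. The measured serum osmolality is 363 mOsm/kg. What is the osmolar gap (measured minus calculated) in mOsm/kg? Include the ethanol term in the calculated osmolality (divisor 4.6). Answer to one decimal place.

Calculated osmolality = 2·Na + glucose + urea + ethanol/4.6
= 2·142 + 6 + 6.1 + 313/4.6
= 284 + 6 + 6.10 + 68.04
= 364.14 mOsm/kg ≈ 364.1 mOsm/kg
Osmolar gap = measured − calculated = 363 − 364.1 = -1.1 mOsm/kg

-1.1 mOsm/kg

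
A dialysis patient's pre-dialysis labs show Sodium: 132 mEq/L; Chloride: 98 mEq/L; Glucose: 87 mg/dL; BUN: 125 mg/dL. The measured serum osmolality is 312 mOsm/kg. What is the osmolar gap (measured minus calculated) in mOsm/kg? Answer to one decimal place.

-1.5 mOsm/kg

Calculated osmolality = 2·Na + glucose/18 + BUN/2.8
= 2·132 + 87/18 + 125/2.8
= 264 + 4.83 + 44.64
= 313.47 mOsm/kg ≈ 313.5 mOsm/kg
Osmolar gap = measured − calculated = 312 − 313.5 = -1.5 mOsm/kg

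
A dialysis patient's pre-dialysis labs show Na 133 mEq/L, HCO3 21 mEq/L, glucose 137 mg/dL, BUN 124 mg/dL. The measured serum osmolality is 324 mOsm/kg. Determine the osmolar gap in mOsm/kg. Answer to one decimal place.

Calculated osmolality = 2·Na + glucose/18 + BUN/2.8
= 2·133 + 137/18 + 124/2.8
= 266 + 7.61 + 44.29
= 317.9 mOsm/kg ≈ 317.9 mOsm/kg
Osmolar gap = measured − calculated = 324 − 317.9 = 6.1 mOsm/kg

6.1 mOsm/kg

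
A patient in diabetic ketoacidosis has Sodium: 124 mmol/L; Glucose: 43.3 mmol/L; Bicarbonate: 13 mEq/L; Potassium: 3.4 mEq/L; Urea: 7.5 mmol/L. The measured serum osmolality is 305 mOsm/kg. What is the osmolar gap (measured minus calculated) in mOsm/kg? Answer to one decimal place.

6.2 mOsm/kg

Calculated osmolality = 2·Na + glucose + urea
= 2·124 + 43.3 + 7.5
= 248 + 43.30 + 7.50
= 298.8 mOsm/kg ≈ 298.8 mOsm/kg
Osmolar gap = measured − calculated = 305 − 298.8 = 6.2 mOsm/kg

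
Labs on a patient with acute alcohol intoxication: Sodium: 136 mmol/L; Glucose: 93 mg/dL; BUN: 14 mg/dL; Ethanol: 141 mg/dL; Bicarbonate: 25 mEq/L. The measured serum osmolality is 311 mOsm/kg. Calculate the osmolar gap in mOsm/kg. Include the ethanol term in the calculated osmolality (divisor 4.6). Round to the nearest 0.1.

-1.8 mOsm/kg

Calculated osmolality = 2·Na + glucose/18 + BUN/2.8 + ethanol/4.6
= 2·136 + 93/18 + 14/2.8 + 141/4.6
= 272 + 5.17 + 5 + 30.65
= 312.82 mOsm/kg ≈ 312.8 mOsm/kg
Osmolar gap = measured − calculated = 311 − 312.8 = -1.8 mOsm/kg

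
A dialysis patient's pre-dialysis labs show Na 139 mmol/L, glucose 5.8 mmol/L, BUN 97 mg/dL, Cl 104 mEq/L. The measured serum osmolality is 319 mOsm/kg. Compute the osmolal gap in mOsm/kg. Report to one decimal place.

Calculated osmolality = 2·Na + glucose + BUN/2.8
= 2·139 + 5.8 + 97/2.8
= 278 + 5.80 + 34.64
= 318.44 mOsm/kg ≈ 318.4 mOsm/kg
Osmolar gap = measured − calculated = 319 − 318.4 = 0.6 mOsm/kg

0.6 mOsm/kg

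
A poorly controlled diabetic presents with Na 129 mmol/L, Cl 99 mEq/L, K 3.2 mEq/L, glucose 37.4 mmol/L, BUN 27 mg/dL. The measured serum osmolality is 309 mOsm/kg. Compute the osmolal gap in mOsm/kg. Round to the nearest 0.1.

Calculated osmolality = 2·Na + glucose + BUN/2.8
= 2·129 + 37.4 + 27/2.8
= 258 + 37.40 + 9.64
= 305.04 mOsm/kg ≈ 305.0 mOsm/kg
Osmolar gap = measured − calculated = 309 − 305.0 = 4.0 mOsm/kg

4.0 mOsm/kg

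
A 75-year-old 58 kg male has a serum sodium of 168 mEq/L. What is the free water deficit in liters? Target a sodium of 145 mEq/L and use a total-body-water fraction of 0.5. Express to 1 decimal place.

TBW = 0.5 · 58 = 29 L
Free water deficit = TBW · (Na/145 − 1)
= 29 · (168/145 − 1)
= 29 · 0.1586
= 4.6 L

4.6 L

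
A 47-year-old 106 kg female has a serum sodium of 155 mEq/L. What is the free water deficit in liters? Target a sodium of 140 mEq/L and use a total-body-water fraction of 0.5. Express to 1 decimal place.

TBW = 0.5 · 106 = 53 L
Free water deficit = TBW · (Na/140 − 1)
= 53 · (155/140 − 1)
= 53 · 0.1071
= 5.68 L

5.7 L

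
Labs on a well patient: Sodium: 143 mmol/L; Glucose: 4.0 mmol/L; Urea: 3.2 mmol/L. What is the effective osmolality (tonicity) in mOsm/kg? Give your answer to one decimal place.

290.0 mOsm/kg

Effective osmolality excludes urea (freely permeant across cell membranes):
2·Na + glucose
= 2·143 + 4
= 286 + 4
= 290 mOsm/kg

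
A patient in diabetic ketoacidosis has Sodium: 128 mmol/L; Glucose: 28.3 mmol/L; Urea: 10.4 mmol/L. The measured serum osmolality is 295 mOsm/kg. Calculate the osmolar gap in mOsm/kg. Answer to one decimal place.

Calculated osmolality = 2·Na + glucose + urea
= 2·128 + 28.3 + 10.4
= 256 + 28.30 + 10.40
= 294.7 mOsm/kg ≈ 294.7 mOsm/kg
Osmolar gap = measured − calculated = 295 − 294.7 = 0.3 mOsm/kg

0.3 mOsm/kg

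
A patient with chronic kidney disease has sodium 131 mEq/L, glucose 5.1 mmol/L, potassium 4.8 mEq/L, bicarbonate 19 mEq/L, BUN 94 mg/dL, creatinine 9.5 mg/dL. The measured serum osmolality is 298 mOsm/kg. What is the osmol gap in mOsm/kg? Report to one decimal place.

-2.7 mOsm/kg

Calculated osmolality = 2·Na + glucose + BUN/2.8
= 2·131 + 5.1 + 94/2.8
= 262 + 5.10 + 33.57
= 300.67 mOsm/kg ≈ 300.7 mOsm/kg
Osmolar gap = measured − calculated = 298 − 300.7 = -2.7 mOsm/kg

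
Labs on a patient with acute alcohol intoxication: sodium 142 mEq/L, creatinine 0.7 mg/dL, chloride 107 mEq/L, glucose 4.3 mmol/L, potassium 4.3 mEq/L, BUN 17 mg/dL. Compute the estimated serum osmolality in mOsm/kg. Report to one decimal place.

Calculated osmolality = 2·Na + glucose + BUN/2.8
= 2·142 + 4.3 + 17/2.8
= 284 + 4.30 + 6.07
= 294.37 mOsm/kg

294.4 mOsm/kg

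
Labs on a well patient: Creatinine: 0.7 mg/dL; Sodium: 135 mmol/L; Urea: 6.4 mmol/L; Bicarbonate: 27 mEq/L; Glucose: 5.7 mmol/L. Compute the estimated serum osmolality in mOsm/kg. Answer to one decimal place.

Calculated osmolality = 2·Na + glucose + urea
= 2·135 + 5.7 + 6.4
= 270 + 5.70 + 6.40
= 282.1 mOsm/kg

282.1 mOsm/kg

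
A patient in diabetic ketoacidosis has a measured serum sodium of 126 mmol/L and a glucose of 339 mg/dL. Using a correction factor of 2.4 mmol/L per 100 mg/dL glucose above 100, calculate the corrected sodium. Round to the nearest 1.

132 mmol/L

Corrected Na = measured Na + 2.4 · (glucose − 100)/100
= 126 + 2.4 · (339 − 100)/100
= 126 + 5.7
= 131.7 mmol/L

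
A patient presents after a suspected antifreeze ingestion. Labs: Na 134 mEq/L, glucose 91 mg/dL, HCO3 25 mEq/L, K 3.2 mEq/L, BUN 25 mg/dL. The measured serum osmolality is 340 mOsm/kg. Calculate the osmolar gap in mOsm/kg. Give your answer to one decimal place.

58.0 mOsm/kg

Calculated osmolality = 2·Na + glucose/18 + BUN/2.8
= 2·134 + 91/18 + 25/2.8
= 268 + 5.06 + 8.93
= 281.99 mOsm/kg ≈ 282.0 mOsm/kg
Osmolar gap = measured − calculated = 340 − 282.0 = 58.0 mOsm/kg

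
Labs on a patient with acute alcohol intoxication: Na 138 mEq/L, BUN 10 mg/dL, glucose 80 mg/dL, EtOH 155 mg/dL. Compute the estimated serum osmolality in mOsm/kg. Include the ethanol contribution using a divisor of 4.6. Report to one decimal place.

317.7 mOsm/kg

Calculated osmolality = 2·Na + glucose/18 + BUN/2.8 + ethanol/4.6
= 2·138 + 80/18 + 10/2.8 + 155/4.6
= 276 + 4.44 + 3.57 + 33.70
= 317.71 mOsm/kg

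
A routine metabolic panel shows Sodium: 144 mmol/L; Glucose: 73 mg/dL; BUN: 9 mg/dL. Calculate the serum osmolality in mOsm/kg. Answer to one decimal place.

Calculated osmolality = 2·Na + glucose/18 + BUN/2.8
= 2·144 + 73/18 + 9/2.8
= 288 + 4.06 + 3.21
= 295.27 mOsm/kg

295.3 mOsm/kg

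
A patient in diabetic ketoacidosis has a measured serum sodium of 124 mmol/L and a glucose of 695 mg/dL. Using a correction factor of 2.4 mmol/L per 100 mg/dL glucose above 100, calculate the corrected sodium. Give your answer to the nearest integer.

138 mmol/L

Corrected Na = measured Na + 2.4 · (glucose − 100)/100
= 124 + 2.4 · (695 − 100)/100
= 124 + 14.3
= 138.3 mmol/L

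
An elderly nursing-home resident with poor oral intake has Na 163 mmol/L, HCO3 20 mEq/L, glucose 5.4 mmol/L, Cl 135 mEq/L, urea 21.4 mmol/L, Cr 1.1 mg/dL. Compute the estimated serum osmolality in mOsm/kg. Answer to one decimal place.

Calculated osmolality = 2·Na + glucose + urea
= 2·163 + 5.4 + 21.4
= 326 + 5.40 + 21.40
= 352.8 mOsm/kg

352.8 mOsm/kg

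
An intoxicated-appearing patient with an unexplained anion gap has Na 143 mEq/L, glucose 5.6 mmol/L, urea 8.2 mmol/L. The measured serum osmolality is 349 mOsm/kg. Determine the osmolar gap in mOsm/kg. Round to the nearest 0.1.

Calculated osmolality = 2·Na + glucose + urea
= 2·143 + 5.6 + 8.2
= 286 + 5.60 + 8.20
= 299.8 mOsm/kg ≈ 299.8 mOsm/kg
Osmolar gap = measured − calculated = 349 − 299.8 = 49.2 mOsm/kg

49.2 mOsm/kg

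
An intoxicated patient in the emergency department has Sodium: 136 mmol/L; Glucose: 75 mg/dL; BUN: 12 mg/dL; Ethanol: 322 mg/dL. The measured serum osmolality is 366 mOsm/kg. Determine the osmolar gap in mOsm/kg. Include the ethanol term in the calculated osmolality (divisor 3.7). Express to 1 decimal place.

Calculated osmolality = 2·Na + glucose/18 + BUN/2.8 + ethanol/3.7
= 2·136 + 75/18 + 12/2.8 + 322/3.7
= 272 + 4.17 + 4.29 + 87.03
= 367.49 mOsm/kg ≈ 367.5 mOsm/kg
Osmolar gap = measured − calculated = 366 − 367.5 = -1.5 mOsm/kg

-1.5 mOsm/kg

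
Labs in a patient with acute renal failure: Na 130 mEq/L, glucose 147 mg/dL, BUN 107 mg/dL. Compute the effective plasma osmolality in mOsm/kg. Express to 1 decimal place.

Effective osmolality excludes urea (freely permeant across cell membranes):
2·Na + glucose/18
= 2·130 + 147/18
= 260 + 8.17
= 268.17 mOsm/kg

268.2 mOsm/kg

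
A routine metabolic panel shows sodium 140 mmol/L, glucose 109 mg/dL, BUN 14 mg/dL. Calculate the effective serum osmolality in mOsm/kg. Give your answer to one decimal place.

286.1 mOsm/kg

Effective osmolality excludes urea (freely permeant across cell membranes):
2·Na + glucose/18
= 2·140 + 109/18
= 280 + 6.06
= 286.06 mOsm/kg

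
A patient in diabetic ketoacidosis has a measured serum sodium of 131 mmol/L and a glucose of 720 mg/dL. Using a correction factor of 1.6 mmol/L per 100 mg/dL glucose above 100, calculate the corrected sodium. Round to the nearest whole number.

141 mmol/L

Corrected Na = measured Na + 1.6 · (glucose − 100)/100
= 131 + 1.6 · (720 − 100)/100
= 131 + 9.9
= 140.9 mmol/L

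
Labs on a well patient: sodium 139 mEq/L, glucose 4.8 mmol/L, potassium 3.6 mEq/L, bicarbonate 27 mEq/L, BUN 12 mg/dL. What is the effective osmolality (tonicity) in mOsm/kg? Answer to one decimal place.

Effective osmolality excludes urea (freely permeant across cell membranes):
2·Na + glucose
= 2·139 + 4.8
= 278 + 4.8
= 282.8 mOsm/kg

282.8 mOsm/kg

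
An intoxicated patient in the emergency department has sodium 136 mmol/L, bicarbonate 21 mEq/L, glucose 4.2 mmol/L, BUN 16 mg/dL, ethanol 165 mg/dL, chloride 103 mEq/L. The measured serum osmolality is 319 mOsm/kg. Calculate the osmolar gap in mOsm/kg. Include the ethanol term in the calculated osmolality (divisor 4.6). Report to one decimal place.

1.2 mOsm/kg

Calculated osmolality = 2·Na + glucose + BUN/2.8 + ethanol/4.6
= 2·136 + 4.2 + 16/2.8 + 165/4.6
= 272 + 4.20 + 5.71 + 35.87
= 317.78 mOsm/kg ≈ 317.8 mOsm/kg
Osmolar gap = measured − calculated = 319 − 317.8 = 1.2 mOsm/kg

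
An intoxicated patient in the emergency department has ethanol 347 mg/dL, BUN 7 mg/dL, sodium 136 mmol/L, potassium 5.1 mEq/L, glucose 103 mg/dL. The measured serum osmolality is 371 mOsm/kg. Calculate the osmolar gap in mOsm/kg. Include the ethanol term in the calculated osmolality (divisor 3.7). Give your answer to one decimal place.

Calculated osmolality = 2·Na + glucose/18 + BUN/2.8 + ethanol/3.7
= 2·136 + 103/18 + 7/2.8 + 347/3.7
= 272 + 5.72 + 2.50 + 93.78
= 374 mOsm/kg ≈ 374.0 mOsm/kg
Osmolar gap = measured − calculated = 371 − 374.0 = -3.0 mOsm/kg

-3.0 mOsm/kg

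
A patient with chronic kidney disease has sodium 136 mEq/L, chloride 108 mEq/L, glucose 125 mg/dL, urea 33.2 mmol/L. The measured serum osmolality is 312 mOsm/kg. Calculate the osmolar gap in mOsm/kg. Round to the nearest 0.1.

-0.1 mOsm/kg

Calculated osmolality = 2·Na + glucose/18 + urea
= 2·136 + 125/18 + 33.2
= 272 + 6.94 + 33.20
= 312.14 mOsm/kg ≈ 312.1 mOsm/kg
Osmolar gap = measured − calculated = 312 − 312.1 = -0.1 mOsm/kg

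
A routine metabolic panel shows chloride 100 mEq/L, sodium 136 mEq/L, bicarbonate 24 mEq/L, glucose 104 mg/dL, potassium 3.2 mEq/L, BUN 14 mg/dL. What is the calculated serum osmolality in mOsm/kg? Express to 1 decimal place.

Calculated osmolality = 2·Na + glucose/18 + BUN/2.8
= 2·136 + 104/18 + 14/2.8
= 272 + 5.78 + 5
= 282.78 mOsm/kg

282.8 mOsm/kg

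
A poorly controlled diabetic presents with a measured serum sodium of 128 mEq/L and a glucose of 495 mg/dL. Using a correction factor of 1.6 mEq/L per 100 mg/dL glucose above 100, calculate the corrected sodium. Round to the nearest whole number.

134 mEq/L

Corrected Na = measured Na + 1.6 · (glucose − 100)/100
= 128 + 1.6 · (495 − 100)/100
= 128 + 6.3
= 134.3 mEq/L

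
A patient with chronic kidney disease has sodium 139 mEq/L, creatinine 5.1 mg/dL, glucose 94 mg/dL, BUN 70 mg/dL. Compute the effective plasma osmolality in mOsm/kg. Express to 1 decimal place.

Effective osmolality excludes urea (freely permeant across cell membranes):
2·Na + glucose/18
= 2·139 + 94/18
= 278 + 5.22
= 283.22 mOsm/kg

283.2 mOsm/kg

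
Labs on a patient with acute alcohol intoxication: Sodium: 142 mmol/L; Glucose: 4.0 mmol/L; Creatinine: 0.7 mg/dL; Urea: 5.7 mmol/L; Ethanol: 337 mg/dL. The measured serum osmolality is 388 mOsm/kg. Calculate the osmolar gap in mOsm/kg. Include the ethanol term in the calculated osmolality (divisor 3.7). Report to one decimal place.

3.2 mOsm/kg

Calculated osmolality = 2·Na + glucose + urea + ethanol/3.7
= 2·142 + 4 + 5.7 + 337/3.7
= 284 + 4 + 5.70 + 91.08
= 384.78 mOsm/kg ≈ 384.8 mOsm/kg
Osmolar gap = measured − calculated = 388 − 384.8 = 3.2 mOsm/kg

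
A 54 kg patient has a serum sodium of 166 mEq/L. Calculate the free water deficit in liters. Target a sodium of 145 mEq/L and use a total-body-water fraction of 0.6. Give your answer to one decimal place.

4.7 L

TBW = 0.6 · 54 = 32.4 L
Free water deficit = TBW · (Na/145 − 1)
= 32.4 · (166/145 − 1)
= 32.4 · 0.1448
= 4.69 L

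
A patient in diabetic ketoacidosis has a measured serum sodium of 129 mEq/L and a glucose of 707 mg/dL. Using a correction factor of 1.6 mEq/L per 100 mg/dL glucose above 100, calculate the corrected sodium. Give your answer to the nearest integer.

139 mEq/L

Corrected Na = measured Na + 1.6 · (glucose − 100)/100
= 129 + 1.6 · (707 − 100)/100
= 129 + 9.7
= 138.7 mEq/L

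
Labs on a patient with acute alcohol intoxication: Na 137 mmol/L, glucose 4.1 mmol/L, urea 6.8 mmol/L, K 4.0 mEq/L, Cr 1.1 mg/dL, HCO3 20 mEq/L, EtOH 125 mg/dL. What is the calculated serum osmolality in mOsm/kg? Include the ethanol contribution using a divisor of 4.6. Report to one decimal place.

Calculated osmolality = 2·Na + glucose + urea + ethanol/4.6
= 2·137 + 4.1 + 6.8 + 125/4.6
= 274 + 4.10 + 6.80 + 27.17
= 312.07 mOsm/kg

312.1 mOsm/kg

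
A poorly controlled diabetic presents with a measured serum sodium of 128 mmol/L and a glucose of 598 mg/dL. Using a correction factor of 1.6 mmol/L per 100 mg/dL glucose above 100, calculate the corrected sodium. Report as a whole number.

Corrected Na = measured Na + 1.6 · (glucose − 100)/100
= 128 + 1.6 · (598 − 100)/100
= 128 + 8
= 136 mmol/L

136 mmol/L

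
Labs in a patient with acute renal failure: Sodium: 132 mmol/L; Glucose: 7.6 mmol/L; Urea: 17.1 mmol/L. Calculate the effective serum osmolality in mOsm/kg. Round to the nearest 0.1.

271.6 mOsm/kg

Effective osmolality excludes urea (freely permeant across cell membranes):
2·Na + glucose
= 2·132 + 7.6
= 264 + 7.6
= 271.6 mOsm/kg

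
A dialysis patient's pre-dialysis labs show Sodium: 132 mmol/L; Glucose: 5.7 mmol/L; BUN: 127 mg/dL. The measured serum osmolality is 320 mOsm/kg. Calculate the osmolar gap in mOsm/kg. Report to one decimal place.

4.9 mOsm/kg

Calculated osmolality = 2·Na + glucose + BUN/2.8
= 2·132 + 5.7 + 127/2.8
= 264 + 5.70 + 45.36
= 315.06 mOsm/kg ≈ 315.1 mOsm/kg
Osmolar gap = measured − calculated = 320 − 315.1 = 4.9 mOsm/kg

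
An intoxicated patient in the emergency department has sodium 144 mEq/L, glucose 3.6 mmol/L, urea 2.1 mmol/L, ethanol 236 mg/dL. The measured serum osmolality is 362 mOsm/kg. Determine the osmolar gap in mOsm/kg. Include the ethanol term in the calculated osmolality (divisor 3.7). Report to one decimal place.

4.5 mOsm/kg

Calculated osmolality = 2·Na + glucose + urea + ethanol/3.7
= 2·144 + 3.6 + 2.1 + 236/3.7
= 288 + 3.60 + 2.10 + 63.78
= 357.48 mOsm/kg ≈ 357.5 mOsm/kg
Osmolar gap = measured − calculated = 362 − 357.5 = 4.5 mOsm/kg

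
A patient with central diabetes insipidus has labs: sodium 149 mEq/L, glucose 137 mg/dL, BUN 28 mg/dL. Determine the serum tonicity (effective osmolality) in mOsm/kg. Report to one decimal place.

Effective osmolality excludes urea (freely permeant across cell membranes):
2·Na + glucose/18
= 2·149 + 137/18
= 298 + 7.61
= 305.61 mOsm/kg

305.6 mOsm/kg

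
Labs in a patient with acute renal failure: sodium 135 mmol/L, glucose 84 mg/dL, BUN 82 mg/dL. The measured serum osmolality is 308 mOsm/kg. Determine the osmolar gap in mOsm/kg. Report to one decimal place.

Calculated osmolality = 2·Na + glucose/18 + BUN/2.8
= 2·135 + 84/18 + 82/2.8
= 270 + 4.67 + 29.29
= 303.96 mOsm/kg ≈ 304.0 mOsm/kg
Osmolar gap = measured − calculated = 308 − 304.0 = 4.0 mOsm/kg

4.0 mOsm/kg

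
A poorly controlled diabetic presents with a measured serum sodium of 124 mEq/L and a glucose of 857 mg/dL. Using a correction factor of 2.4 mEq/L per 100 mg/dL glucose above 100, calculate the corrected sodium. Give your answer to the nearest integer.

Corrected Na = measured Na + 2.4 · (glucose − 100)/100
= 124 + 2.4 · (857 − 100)/100
= 124 + 18.2
= 142.2 mEq/L

142 mEq/L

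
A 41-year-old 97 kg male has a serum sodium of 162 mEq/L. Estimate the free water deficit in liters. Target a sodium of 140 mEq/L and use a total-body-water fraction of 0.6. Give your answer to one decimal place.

TBW = 0.6 · 97 = 58.2 L
Free water deficit = TBW · (Na/140 − 1)
= 58.2 · (162/140 − 1)
= 58.2 · 0.1571
= 9.14 L

9.1 L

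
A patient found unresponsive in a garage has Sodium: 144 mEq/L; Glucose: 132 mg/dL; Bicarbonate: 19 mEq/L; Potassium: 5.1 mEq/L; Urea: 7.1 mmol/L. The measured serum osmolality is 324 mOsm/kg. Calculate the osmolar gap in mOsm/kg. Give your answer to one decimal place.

21.6 mOsm/kg

Calculated osmolality = 2·Na + glucose/18 + urea
= 2·144 + 132/18 + 7.1
= 288 + 7.33 + 7.10
= 302.43 mOsm/kg ≈ 302.4 mOsm/kg
Osmolar gap = measured − calculated = 324 − 302.4 = 21.6 mOsm/kg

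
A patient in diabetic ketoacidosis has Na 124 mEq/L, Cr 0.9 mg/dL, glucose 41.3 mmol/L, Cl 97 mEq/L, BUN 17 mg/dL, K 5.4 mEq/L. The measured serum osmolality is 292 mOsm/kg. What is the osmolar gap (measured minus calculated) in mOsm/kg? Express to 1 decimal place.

Calculated osmolality = 2·Na + glucose + BUN/2.8
= 2·124 + 41.3 + 17/2.8
= 248 + 41.30 + 6.07
= 295.37 mOsm/kg ≈ 295.4 mOsm/kg
Osmolar gap = measured − calculated = 292 − 295.4 = -3.4 mOsm/kg

-3.4 mOsm/kg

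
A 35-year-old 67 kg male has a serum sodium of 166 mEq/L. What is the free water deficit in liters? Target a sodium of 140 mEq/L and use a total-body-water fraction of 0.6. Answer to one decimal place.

7.5 L

TBW = 0.6 · 67 = 40.2 L
Free water deficit = TBW · (Na/140 − 1)
= 40.2 · (166/140 − 1)
= 40.2 · 0.1857
= 7.47 L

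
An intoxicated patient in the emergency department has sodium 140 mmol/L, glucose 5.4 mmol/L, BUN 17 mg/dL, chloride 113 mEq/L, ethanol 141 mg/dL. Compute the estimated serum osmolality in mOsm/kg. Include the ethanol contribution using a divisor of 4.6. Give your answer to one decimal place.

Calculated osmolality = 2·Na + glucose + BUN/2.8 + ethanol/4.6
= 2·140 + 5.4 + 17/2.8 + 141/4.6
= 280 + 5.40 + 6.07 + 30.65
= 322.12 mOsm/kg

322.1 mOsm/kg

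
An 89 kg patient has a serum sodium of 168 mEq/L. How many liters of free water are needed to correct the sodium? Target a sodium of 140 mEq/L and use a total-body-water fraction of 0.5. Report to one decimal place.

8.9 L

TBW = 0.5 · 89 = 44.5 L
Free water deficit = TBW · (Na/140 − 1)
= 44.5 · (168/140 − 1)
= 44.5 · 0.2
= 8.9 L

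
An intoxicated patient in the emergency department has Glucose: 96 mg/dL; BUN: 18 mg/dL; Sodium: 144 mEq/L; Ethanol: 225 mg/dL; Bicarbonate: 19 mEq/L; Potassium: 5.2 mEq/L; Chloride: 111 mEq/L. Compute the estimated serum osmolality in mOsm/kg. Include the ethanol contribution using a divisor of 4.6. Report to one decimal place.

348.7 mOsm/kg

Calculated osmolality = 2·Na + glucose/18 + BUN/2.8 + ethanol/4.6
= 2·144 + 96/18 + 18/2.8 + 225/4.6
= 288 + 5.33 + 6.43 + 48.91
= 348.67 mOsm/kg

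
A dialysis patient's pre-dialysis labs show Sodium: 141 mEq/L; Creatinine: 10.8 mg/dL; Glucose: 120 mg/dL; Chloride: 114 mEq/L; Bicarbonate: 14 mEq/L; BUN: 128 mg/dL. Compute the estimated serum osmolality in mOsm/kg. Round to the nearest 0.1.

334.4 mOsm/kg

Calculated osmolality = 2·Na + glucose/18 + BUN/2.8
= 2·141 + 120/18 + 128/2.8
= 282 + 6.67 + 45.71
= 334.38 mOsm/kg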